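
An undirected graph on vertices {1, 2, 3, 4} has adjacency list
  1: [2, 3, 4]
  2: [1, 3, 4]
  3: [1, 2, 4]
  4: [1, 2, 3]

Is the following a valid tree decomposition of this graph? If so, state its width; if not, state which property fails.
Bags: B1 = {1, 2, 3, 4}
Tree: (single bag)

Yes; width 3.

Vertex coverage: the bags together contain {1, 2, 3, 4}, the full vertex set. Edge coverage: each edge of G has both endpoints in at least one bag. Running intersection: for every vertex, the bags containing it form a connected subtree. All three properties hold, so this is a valid tree decomposition of width max|bag| − 1 = 3, and hence tw(G) ≤ 3.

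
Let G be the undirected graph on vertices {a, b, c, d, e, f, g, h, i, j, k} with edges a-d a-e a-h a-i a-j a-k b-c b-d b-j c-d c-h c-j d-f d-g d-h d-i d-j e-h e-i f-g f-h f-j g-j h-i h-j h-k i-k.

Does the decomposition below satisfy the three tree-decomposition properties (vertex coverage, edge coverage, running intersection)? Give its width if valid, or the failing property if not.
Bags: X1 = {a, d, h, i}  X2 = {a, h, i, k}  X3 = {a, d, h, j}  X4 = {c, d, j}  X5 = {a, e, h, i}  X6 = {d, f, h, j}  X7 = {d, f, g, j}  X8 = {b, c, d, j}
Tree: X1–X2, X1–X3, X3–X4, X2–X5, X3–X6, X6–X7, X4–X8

No — edge (h,c) lies in no bag.

A tree decomposition must satisfy three properties: every vertex lies in some bag; for every edge, both endpoints lie together in some bag; and for every vertex, the bags containing it form a connected subtree. Here edge (h,c) lies in no bag, so the decomposition is invalid.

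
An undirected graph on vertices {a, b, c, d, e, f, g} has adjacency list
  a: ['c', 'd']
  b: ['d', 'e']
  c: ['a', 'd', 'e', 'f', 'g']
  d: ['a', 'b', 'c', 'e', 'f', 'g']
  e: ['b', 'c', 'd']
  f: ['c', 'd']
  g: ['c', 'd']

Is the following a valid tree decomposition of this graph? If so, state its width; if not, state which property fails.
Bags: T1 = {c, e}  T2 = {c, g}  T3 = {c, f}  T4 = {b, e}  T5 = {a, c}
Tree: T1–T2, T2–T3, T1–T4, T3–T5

A tree decomposition must satisfy three properties: every vertex lies in some bag; for every edge, both endpoints lie together in some bag; and for every vertex, the bags containing it form a connected subtree. Here vertex d appears in no bag, so the decomposition is invalid.

No — vertex d appears in no bag.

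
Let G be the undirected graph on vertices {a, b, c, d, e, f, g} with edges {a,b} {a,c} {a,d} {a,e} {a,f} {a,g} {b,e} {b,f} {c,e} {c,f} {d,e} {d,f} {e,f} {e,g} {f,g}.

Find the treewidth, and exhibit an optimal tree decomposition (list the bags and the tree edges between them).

Treewidth 3.
One optimal decomposition is:
Bags: B1 = {a, b, e, f}  B2 = {a, c, e, f}  B3 = {a, e, f, g}  B4 = {a, d, e, f}
Tree: B1–B2, B2–B3, B1–B4

Every bag has size at most 4, so the width is 4 − 1 = 3 and tw(G) ≤ 3. On the other hand G contains the 4-clique {a, d, e, f}. A clique must lie in a single bag of any decomposition, so no decomposition can have width below 3. Combining the bounds, tw(G) = 3.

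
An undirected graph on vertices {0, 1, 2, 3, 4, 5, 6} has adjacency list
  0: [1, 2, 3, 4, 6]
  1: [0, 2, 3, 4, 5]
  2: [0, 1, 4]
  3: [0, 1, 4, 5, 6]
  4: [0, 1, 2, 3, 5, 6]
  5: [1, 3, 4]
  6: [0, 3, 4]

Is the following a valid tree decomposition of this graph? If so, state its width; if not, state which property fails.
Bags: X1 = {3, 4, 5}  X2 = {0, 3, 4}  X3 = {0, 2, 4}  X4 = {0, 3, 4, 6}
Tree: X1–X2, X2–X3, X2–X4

A tree decomposition must satisfy three properties: every vertex lies in some bag; for every edge, both endpoints lie together in some bag; and for every vertex, the bags containing it form a connected subtree. Here vertex 1 appears in no bag, so the decomposition is invalid.

No — vertex 1 appears in no bag.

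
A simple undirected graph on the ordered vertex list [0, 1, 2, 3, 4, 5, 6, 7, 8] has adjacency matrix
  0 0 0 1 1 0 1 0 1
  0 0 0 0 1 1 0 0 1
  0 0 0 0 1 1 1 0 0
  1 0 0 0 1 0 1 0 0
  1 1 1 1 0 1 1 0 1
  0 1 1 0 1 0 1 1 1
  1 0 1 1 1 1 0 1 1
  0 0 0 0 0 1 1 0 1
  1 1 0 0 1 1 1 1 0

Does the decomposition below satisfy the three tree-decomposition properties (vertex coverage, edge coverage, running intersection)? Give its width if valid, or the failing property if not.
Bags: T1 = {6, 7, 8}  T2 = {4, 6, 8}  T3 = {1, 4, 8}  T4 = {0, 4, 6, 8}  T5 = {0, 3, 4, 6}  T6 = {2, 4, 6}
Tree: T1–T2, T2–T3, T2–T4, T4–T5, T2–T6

A tree decomposition must satisfy three properties: every vertex lies in some bag; for every edge, both endpoints lie together in some bag; and for every vertex, the bags containing it form a connected subtree. Here vertex 5 appears in no bag, so the decomposition is invalid.

No — vertex 5 appears in no bag.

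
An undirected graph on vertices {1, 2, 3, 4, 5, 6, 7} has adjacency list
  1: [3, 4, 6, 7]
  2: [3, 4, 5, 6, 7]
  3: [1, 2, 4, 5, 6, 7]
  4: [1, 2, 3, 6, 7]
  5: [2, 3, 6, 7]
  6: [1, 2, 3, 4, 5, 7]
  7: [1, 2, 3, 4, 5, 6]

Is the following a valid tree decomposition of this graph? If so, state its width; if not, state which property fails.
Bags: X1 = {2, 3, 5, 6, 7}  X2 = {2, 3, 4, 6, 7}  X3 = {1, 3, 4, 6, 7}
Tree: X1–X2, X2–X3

Every vertex of G appears in some bag (union = {1, 2, 3, 4, 5, 6, 7}); every edge is covered by a bag; and for each vertex v the set of bags containing v is connected in the bag tree. The decomposition is therefore valid. The largest bag has 5 vertices, so the width is 4.

Yes; width 4.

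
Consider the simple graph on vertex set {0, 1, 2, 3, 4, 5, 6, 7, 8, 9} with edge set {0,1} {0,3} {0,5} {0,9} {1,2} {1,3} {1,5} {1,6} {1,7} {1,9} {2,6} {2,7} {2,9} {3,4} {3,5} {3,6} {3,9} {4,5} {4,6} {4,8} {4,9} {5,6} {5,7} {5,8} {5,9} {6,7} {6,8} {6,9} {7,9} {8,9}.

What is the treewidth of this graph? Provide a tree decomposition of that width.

Each bag holds 5 vertices, so the decomposition has width 4, which upper-bounds the treewidth. On the other hand G contains the 5-clique {1, 2, 6, 7, 9}. A clique must lie in a single bag of any decomposition, so no decomposition can have width below 4. Combining the bounds, tw(G) = 4.

Treewidth 4.
One such decomposition:
Bags: B1 = {3, 4, 5, 6, 9}  B2 = {1, 3, 5, 6, 9}  B3 = {1, 5, 6, 7, 9}  B4 = {0, 1, 3, 5, 9}  B5 = {4, 5, 6, 8, 9}  B6 = {1, 2, 6, 7, 9}
Tree: B1–B2, B2–B3, B2–B4, B1–B5, B3–B6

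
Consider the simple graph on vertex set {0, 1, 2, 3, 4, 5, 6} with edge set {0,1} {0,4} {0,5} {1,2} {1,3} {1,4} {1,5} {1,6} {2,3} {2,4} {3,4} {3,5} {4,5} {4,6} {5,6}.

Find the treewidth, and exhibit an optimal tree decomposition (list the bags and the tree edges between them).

Each bag holds 4 vertices, so the decomposition has width 3, which upper-bounds the treewidth. For the lower bound, the 4 vertices {1, 2, 3, 4} are pairwise adjacent, and any tree decomposition puts a clique entirely inside one bag — forcing width ≥ 3. Combining the bounds, tw(G) = 3.

Treewidth 3.
One such decomposition:
Bags: B1 = {1, 3, 4, 5}  B2 = {1, 4, 5, 6}  B3 = {0, 1, 4, 5}  B4 = {1, 2, 3, 4}
Tree: B1–B2, B1–B3, B1–B4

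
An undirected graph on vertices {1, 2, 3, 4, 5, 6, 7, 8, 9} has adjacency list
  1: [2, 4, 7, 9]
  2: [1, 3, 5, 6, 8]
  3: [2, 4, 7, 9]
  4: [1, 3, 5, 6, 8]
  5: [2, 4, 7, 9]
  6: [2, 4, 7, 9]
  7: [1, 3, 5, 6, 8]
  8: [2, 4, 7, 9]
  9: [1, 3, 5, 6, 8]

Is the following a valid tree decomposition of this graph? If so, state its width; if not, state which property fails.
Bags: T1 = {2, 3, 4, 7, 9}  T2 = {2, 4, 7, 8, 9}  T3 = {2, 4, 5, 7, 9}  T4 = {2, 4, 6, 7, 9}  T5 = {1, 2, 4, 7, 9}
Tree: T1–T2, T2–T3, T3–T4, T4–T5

Yes; width 4.

Every vertex of G appears in some bag (union = {1, 2, 3, 4, 5, 6, 7, 8, 9}); every edge is covered by a bag; and for each vertex v the set of bags containing v is connected in the bag tree. The decomposition is therefore valid. The largest bag has 5 vertices, so the width is 4.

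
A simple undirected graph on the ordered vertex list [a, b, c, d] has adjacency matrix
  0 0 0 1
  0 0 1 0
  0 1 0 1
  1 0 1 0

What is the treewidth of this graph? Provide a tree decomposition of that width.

Treewidth 1.
Bags: B1 = {a, d}  B2 = {c, d}  B3 = {b, c}
Tree: B1–B2, B2–B3

The largest bag has 2 vertices, giving width 1; this decomposition certifies tw(G) ≤ 1. Any graph with an edge has treewidth ≥ 1, and G has the edge a–d. Therefore the treewidth is 1.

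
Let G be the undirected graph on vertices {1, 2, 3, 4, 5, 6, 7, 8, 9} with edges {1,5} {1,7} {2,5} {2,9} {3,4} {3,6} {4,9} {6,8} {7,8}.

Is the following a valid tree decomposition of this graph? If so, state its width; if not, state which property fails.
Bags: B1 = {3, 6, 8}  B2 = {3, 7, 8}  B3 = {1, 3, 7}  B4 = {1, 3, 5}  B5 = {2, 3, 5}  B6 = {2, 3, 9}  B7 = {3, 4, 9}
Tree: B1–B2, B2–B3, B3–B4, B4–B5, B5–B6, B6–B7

Vertex coverage: the bags together contain {1, 2, 3, 4, 5, 6, 7, 8, 9}, the full vertex set. Edge coverage: each edge of G has both endpoints in at least one bag. Running intersection: for every vertex, the bags containing it form a connected subtree. All three properties hold, so this is a valid tree decomposition of width max|bag| − 1 = 2, and hence tw(G) ≤ 2.

Yes; width 2.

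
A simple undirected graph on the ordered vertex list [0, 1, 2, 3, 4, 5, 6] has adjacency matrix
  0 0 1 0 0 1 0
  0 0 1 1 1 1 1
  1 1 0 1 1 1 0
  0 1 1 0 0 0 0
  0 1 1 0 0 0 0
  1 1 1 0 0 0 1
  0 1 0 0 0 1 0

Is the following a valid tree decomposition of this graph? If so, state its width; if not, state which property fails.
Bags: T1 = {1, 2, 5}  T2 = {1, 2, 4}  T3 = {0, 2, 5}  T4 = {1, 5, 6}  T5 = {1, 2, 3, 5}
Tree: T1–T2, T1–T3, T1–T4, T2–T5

A tree decomposition must satisfy three properties: every vertex lies in some bag; for every edge, both endpoints lie together in some bag; and for every vertex, the bags containing it form a connected subtree. Here bags containing vertex 5 are not connected in the tree, so the decomposition is invalid.

No — bags containing vertex 5 are not connected in the tree.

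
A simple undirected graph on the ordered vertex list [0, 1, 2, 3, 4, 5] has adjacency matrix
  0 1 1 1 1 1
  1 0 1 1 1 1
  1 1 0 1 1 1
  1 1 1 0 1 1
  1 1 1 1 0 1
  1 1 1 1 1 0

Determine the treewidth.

5

A width-5 tree decomposition is:
Bags: B1 = {0, 1, 2, 3, 4, 5}
Tree: (single bag)
With just one bag of size 6, the width is 6 − 1 = 5, so tw(G) ≤ 5. Conversely, {0, 1, 2, 3, 4, 5} is a clique of size 6, and the vertices of any clique must share a bag in every tree decomposition; so some bag has ≥ 6 vertices and tw(G) ≥ 5. Hence tw(G) = 5 exactly.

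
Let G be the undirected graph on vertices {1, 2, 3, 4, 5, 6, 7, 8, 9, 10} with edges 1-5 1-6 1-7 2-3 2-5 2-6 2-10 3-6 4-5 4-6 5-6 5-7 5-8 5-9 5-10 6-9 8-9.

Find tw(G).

A width-2 tree decomposition is:
Bags: B1 = {1, 5, 6}  B2 = {5, 6, 9}  B3 = {5, 8, 9}  B4 = {1, 5, 7}  B5 = {2, 5, 6}  B6 = {2, 5, 10}  B7 = {2, 3, 6}  B8 = {4, 5, 6}
Tree: B1–B2, B2–B3, B1–B4, B2–B5, B5–B6, B5–B7, B2–B8
The largest bag has 3 vertices, giving width 2; this decomposition certifies tw(G) ≤ 2. For the lower bound, the 3 vertices {2, 3, 6} are pairwise adjacent, and any tree decomposition puts a clique entirely inside one bag — forcing width ≥ 2. Therefore the treewidth is 2.

2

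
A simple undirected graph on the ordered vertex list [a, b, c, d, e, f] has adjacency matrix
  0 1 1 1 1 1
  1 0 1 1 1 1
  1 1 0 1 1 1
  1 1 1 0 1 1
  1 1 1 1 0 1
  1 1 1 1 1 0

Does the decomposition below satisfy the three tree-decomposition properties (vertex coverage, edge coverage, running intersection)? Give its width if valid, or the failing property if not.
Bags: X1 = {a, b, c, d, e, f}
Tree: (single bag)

Checking the three conditions: (i) the bags cover all of {a, b, c, d, e, f}; (ii) for each edge, some bag contains both endpoints; (iii) the bags containing any fixed vertex form a subtree. All hold, so the decomposition is valid with width 6 − 1 = 5.

Yes; width 5.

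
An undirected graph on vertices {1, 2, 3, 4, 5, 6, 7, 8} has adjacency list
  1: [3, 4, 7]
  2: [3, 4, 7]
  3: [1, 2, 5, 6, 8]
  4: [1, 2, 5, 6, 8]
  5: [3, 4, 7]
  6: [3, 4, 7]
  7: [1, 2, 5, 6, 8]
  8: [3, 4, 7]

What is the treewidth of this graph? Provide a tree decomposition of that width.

Every bag has size at most 4, so the width is 4 − 1 = 3 and tw(G) ≤ 3. For the lower bound: the 4 vertex sets {4,5}, {7,8}, {3}, {6} are disjoint, each induces a connected subgraph, and every pair is joined by at least one edge of G. Contracting each set to a single vertex therefore yields K_{4} as a minor, and since treewidth is minor-monotone, tw(G) ≥ tw(K_{4}) = 3. Therefore the treewidth is 3.

Treewidth 3.
Bags: B1 = {3, 4, 5, 7}  B2 = {3, 4, 7, 8}  B3 = {3, 4, 6, 7}  B4 = {2, 3, 4, 7}  B5 = {1, 3, 4, 7}
Tree: B1–B2, B2–B3, B3–B4, B4–B5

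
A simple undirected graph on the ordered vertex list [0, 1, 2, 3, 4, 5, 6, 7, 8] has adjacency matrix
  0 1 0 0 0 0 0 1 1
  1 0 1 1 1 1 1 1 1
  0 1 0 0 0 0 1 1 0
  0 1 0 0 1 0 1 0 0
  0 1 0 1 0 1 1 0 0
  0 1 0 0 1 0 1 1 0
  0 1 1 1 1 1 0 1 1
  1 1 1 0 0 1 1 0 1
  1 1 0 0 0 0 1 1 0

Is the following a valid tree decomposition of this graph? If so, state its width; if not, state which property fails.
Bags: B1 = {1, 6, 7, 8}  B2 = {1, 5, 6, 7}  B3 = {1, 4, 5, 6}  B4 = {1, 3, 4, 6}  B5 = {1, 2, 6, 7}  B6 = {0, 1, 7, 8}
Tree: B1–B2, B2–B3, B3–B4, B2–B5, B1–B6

Checking the three conditions: (i) the bags cover all of {0, 1, 2, 3, 4, 5, 6, 7, 8}; (ii) for each edge, some bag contains both endpoints; (iii) the bags containing any fixed vertex form a subtree. All hold, so the decomposition is valid with width 4 − 1 = 3.

Yes; width 3.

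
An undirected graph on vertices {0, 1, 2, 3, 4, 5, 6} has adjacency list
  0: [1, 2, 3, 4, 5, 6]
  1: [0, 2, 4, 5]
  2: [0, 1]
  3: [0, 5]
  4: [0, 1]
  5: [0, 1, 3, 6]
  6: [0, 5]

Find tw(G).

2

A width-2 tree decomposition is:
Bags: B1 = {0, 1, 4}  B2 = {0, 1, 5}  B3 = {0, 1, 2}  B4 = {0, 3, 5}  B5 = {0, 5, 6}
Tree: B1–B2, B2–B3, B2–B4, B4–B5
Every bag has size at most 3, so the width is 3 − 1 = 2 and tw(G) ≤ 2. Conversely, {0, 1, 2} is a clique of size 3, and the vertices of any clique must share a bag in every tree decomposition; so some bag has ≥ 3 vertices and tw(G) ≥ 2. The upper and lower bounds meet at 2, so that is the treewidth.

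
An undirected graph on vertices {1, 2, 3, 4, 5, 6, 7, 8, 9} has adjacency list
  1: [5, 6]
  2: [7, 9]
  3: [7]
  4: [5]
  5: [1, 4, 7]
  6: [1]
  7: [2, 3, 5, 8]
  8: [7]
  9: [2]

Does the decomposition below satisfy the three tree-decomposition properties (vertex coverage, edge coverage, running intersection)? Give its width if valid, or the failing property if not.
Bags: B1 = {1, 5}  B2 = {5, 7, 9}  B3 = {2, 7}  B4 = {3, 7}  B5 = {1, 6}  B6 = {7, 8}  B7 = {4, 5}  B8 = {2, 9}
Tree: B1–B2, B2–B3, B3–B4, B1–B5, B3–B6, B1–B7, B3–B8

A tree decomposition must satisfy three properties: every vertex lies in some bag; for every edge, both endpoints lie together in some bag; and for every vertex, the bags containing it form a connected subtree. Here bags containing vertex 9 are not connected in the tree, so the decomposition is invalid.

No — bags containing vertex 9 are not connected in the tree.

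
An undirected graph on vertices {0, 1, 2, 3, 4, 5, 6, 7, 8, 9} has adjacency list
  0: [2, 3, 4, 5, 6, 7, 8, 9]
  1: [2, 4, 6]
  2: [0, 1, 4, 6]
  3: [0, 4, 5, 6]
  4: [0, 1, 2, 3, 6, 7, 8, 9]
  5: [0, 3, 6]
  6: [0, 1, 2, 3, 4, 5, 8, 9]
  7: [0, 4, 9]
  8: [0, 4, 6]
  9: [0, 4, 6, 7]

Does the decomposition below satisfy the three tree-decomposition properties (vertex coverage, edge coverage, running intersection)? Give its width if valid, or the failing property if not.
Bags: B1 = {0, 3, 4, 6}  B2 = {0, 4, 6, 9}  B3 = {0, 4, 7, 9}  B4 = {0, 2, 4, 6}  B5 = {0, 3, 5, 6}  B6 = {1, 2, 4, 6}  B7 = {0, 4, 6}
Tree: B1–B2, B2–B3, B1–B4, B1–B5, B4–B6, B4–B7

No — vertex 8 appears in no bag.

A tree decomposition must satisfy three properties: every vertex lies in some bag; for every edge, both endpoints lie together in some bag; and for every vertex, the bags containing it form a connected subtree. Here vertex 8 appears in no bag, so the decomposition is invalid.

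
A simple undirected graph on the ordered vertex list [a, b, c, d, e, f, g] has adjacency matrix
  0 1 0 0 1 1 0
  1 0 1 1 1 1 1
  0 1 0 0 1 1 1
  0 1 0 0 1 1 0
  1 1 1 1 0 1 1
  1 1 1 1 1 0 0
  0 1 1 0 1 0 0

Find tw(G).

3

A width-3 tree decomposition is:
Bags: B1 = {b, c, e, g}  B2 = {b, c, e, f}  B3 = {a, b, e, f}  B4 = {b, d, e, f}
Tree: B1–B2, B2–B3, B2–B4
Each bag holds 4 vertices, so the decomposition has width 3, which upper-bounds the treewidth. For the lower bound, the 4 vertices {b, c, e, g} are pairwise adjacent, and any tree decomposition puts a clique entirely inside one bag — forcing width ≥ 3. Hence tw(G) = 3 exactly.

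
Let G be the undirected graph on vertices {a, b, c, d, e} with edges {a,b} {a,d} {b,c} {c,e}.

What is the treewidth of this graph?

1

A width-1 tree decomposition is:
Bags: B1 = {c, e}  B2 = {b, c}  B3 = {a, b}  B4 = {a, d}
Tree: B1–B2, B2–B3, B3–B4
Every bag has size at most 2, so the width is 2 − 1 = 1 and tw(G) ≤ 1. Since G has at least one edge (e.g. e–c), it is not an edgeless graph, so tw(G) ≥ 1. Hence tw(G) = 1 exactly.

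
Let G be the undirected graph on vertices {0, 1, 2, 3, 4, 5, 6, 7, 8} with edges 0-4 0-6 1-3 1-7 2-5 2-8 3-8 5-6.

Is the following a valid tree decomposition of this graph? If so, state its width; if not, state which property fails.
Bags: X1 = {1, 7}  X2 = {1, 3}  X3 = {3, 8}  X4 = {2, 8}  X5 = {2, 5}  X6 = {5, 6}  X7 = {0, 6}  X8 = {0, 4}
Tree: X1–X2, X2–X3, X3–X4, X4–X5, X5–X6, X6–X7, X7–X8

Yes; width 1.

Checking the three conditions: (i) the bags cover all of {0, 1, 2, 3, 4, 5, 6, 7, 8}; (ii) for each edge, some bag contains both endpoints; (iii) the bags containing any fixed vertex form a subtree. All hold, so the decomposition is valid with width 2 − 1 = 1.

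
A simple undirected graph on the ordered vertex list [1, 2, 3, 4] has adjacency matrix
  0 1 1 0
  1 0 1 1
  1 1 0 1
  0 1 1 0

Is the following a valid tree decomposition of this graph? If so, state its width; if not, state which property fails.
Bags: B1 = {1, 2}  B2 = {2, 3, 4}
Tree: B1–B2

No — edge (3,1) lies in no bag.

A tree decomposition must satisfy three properties: every vertex lies in some bag; for every edge, both endpoints lie together in some bag; and for every vertex, the bags containing it form a connected subtree. Here edge (3,1) lies in no bag, so the decomposition is invalid.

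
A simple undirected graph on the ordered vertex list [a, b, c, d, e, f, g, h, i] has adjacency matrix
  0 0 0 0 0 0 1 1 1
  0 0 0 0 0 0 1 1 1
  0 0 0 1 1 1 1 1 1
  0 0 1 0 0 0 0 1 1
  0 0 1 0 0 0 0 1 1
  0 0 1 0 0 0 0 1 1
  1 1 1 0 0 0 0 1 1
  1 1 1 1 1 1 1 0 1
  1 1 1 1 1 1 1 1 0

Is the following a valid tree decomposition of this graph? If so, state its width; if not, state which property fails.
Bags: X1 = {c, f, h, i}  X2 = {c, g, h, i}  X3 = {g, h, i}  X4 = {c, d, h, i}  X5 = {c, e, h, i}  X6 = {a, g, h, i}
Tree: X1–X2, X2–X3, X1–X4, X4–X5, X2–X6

A tree decomposition must satisfy three properties: every vertex lies in some bag; for every edge, both endpoints lie together in some bag; and for every vertex, the bags containing it form a connected subtree. Here vertex b appears in no bag, so the decomposition is invalid.

No — vertex b appears in no bag.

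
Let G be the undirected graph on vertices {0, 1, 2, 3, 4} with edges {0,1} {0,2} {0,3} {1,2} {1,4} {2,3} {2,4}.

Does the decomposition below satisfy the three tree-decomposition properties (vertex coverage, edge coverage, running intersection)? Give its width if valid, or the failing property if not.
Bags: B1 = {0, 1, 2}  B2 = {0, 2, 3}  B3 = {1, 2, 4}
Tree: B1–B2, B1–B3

Yes; width 2.

Every vertex of G appears in some bag (union = {0, 1, 2, 3, 4}); every edge is covered by a bag; and for each vertex v the set of bags containing v is connected in the bag tree. The decomposition is therefore valid. The largest bag has 3 vertices, so the width is 2.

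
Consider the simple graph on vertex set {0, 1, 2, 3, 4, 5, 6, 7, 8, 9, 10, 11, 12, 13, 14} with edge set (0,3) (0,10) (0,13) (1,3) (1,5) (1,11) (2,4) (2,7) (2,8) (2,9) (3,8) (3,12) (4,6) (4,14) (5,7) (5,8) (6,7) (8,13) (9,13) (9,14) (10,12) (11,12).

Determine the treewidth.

A width-3 tree decomposition is:
Bags: B1 = {1, 10, 11, 12}  B2 = {1, 3, 10, 12}  B3 = {0, 1, 3, 10}  B4 = {0, 1, 3, 5}  B5 = {0, 3, 5, 8}  B6 = {0, 5, 8, 13}  B7 = {5, 7, 8, 13}  B8 = {2, 7, 8, 13}  B9 = {2, 7, 9, 13}  B10 = {2, 6, 7, 9}  B11 = {2, 4, 6, 9}  B12 = {4, 6, 9, 14}
Tree: B1–B2, B2–B3, B3–B4, B4–B5, B5–B6, B6–B7, B7–B8, B8–B9, B9–B10, B10–B11, B11–B12
Each bag holds 4 vertices, so the decomposition has width 3, which upper-bounds the treewidth. For the lower bound: the 4 vertex sets {10,11,12}, {1}, {3}, {0,5,8,13} are disjoint, each induces a connected subgraph, and every pair is joined by at least one edge of G. Contracting each set to a single vertex therefore yields K_{4} as a minor, and since treewidth is minor-monotone, tw(G) ≥ tw(K_{4}) = 3. Combining the bounds, tw(G) = 3.

3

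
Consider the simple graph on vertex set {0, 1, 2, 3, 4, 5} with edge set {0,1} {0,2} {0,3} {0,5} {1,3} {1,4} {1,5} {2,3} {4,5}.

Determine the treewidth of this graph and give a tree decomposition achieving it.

Each bag holds 3 vertices, so the decomposition has width 2, which upper-bounds the treewidth. Conversely, {0, 1, 3} is a clique of size 3, and the vertices of any clique must share a bag in every tree decomposition; so some bag has ≥ 3 vertices and tw(G) ≥ 2. The upper and lower bounds meet at 2, so that is the treewidth.

Treewidth 2.
Bags: B1 = {0, 1, 5}  B2 = {0, 1, 3}  B3 = {0, 2, 3}  B4 = {1, 4, 5}
Tree: B1–B2, B2–B3, B1–B4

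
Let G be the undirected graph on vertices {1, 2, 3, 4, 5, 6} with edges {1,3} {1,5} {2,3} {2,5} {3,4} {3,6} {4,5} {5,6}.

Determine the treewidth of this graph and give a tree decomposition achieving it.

Every bag has size at most 3, so the width is 3 − 1 = 2 and tw(G) ≤ 2. Since 2–5–4–3–2 is a cycle in G, G is not acyclic. Forests are exactly the graphs of treewidth ≤ 1, so tw(G) ≥ 2. Hence tw(G) = 2 exactly.

Treewidth 2.
One such decomposition:
Bags: B1 = {2, 3, 5}  B2 = {3, 4, 5}  B3 = {1, 3, 5}  B4 = {3, 5, 6}
Tree: B1–B2, B2–B3, B3–B4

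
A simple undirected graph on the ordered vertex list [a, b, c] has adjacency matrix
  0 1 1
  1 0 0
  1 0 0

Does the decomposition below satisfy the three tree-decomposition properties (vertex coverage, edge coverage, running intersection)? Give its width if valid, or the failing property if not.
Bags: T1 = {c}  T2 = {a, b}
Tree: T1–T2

No — edge (a,c) lies in no bag.

A tree decomposition must satisfy three properties: every vertex lies in some bag; for every edge, both endpoints lie together in some bag; and for every vertex, the bags containing it form a connected subtree. Here edge (a,c) lies in no bag, so the decomposition is invalid.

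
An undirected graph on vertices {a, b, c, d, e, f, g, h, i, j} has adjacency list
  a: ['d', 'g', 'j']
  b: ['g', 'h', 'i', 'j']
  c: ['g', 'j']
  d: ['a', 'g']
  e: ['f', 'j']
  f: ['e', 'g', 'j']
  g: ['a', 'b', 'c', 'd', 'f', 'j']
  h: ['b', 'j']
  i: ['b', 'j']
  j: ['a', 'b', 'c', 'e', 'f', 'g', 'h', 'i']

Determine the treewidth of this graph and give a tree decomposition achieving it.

Treewidth 2.
One such decomposition:
Bags: B1 = {b, g, j}  B2 = {a, g, j}  B3 = {b, h, j}  B4 = {f, g, j}  B5 = {c, g, j}  B6 = {e, f, j}  B7 = {a, d, g}  B8 = {b, i, j}
Tree: B1–B2, B1–B3, B2–B4, B2–B5, B4–B6, B2–B7, B3–B8

The largest bag has 3 vertices, giving width 2; this decomposition certifies tw(G) ≤ 2. On the other hand G contains the 3-clique {a, d, g}. A clique must lie in a single bag of any decomposition, so no decomposition can have width below 2. Therefore the treewidth is 2.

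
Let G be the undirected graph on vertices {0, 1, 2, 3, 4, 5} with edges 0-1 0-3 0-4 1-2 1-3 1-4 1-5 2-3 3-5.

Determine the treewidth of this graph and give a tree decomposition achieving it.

Treewidth 2.
Bags: B1 = {0, 1, 3}  B2 = {0, 1, 4}  B3 = {1, 3, 5}  B4 = {1, 2, 3}
Tree: B1–B2, B1–B3, B1–B4

The largest bag has 3 vertices, giving width 2; this decomposition certifies tw(G) ≤ 2. Conversely, {0, 1, 3} is a clique of size 3, and the vertices of any clique must share a bag in every tree decomposition; so some bag has ≥ 3 vertices and tw(G) ≥ 2. The upper and lower bounds meet at 2, so that is the treewidth.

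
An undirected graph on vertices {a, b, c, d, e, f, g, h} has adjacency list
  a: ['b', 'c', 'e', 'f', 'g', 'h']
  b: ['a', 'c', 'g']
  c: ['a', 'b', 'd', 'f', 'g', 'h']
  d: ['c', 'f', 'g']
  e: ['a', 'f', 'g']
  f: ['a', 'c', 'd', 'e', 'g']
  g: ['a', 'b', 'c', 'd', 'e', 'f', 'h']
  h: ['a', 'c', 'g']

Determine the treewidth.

3

A width-3 tree decomposition is:
Bags: B1 = {a, e, f, g}  B2 = {a, c, f, g}  B3 = {c, d, f, g}  B4 = {a, b, c, g}  B5 = {a, c, g, h}
Tree: B1–B2, B2–B3, B2–B4, B2–B5
Each bag holds 4 vertices, so the decomposition has width 3, which upper-bounds the treewidth. For the lower bound, the 4 vertices {a, e, f, g} are pairwise adjacent, and any tree decomposition puts a clique entirely inside one bag — forcing width ≥ 3. Combining the bounds, tw(G) = 3.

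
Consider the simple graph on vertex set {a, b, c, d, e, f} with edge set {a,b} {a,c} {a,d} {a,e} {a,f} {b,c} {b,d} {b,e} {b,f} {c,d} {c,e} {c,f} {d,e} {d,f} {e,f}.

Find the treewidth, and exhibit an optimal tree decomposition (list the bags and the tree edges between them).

Treewidth 5.
One optimal decomposition is:
Bags: B1 = {a, b, c, d, e, f}
Tree: (single bag)

A single bag containing all 6 vertices is trivially a valid decomposition of width 5. For the lower bound, the 6 vertices {a, b, c, d, e, f} are pairwise adjacent, and any tree decomposition puts a clique entirely inside one bag — forcing width ≥ 5. Hence tw(G) = 5 exactly.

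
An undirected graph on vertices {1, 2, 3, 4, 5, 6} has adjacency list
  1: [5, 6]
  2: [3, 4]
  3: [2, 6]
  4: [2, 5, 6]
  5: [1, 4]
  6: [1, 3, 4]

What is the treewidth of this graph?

A width-2 tree decomposition is:
Bags: B1 = {2, 3, 6}  B2 = {2, 4, 6}  B3 = {1, 4, 6}  B4 = {1, 4, 5}
Tree: B1–B2, B2–B3, B3–B4
Each bag holds 3 vertices, so the decomposition has width 2, which upper-bounds the treewidth. The edges 3–2–4–6–3 form a cycle, so G is not a tree and its treewidth is at least 2. Therefore the treewidth is 2.

2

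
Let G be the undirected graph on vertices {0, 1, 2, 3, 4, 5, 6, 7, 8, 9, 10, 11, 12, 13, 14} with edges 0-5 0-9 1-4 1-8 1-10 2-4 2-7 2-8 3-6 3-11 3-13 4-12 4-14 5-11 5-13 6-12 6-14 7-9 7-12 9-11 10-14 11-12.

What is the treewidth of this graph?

3

A width-3 tree decomposition is:
Bags: B1 = {1, 2, 8, 10}  B2 = {1, 2, 4, 10}  B3 = {2, 4, 10, 14}  B4 = {2, 4, 7, 14}  B5 = {4, 7, 12, 14}  B6 = {6, 7, 12, 14}  B7 = {6, 7, 9, 12}  B8 = {6, 9, 11, 12}  B9 = {3, 6, 9, 11}  B10 = {0, 3, 9, 11}  B11 = {0, 3, 5, 11}  B12 = {0, 3, 5, 13}
Tree: B1–B2, B2–B3, B3–B4, B4–B5, B5–B6, B6–B7, B7–B8, B8–B9, B9–B10, B10–B11, B11–B12
Every bag has size at most 4, so the width is 4 − 1 = 3 and tw(G) ≤ 3. For the lower bound: the 4 vertex sets {1,8,10}, {2}, {4}, {6,7,12,14} are disjoint, each induces a connected subgraph, and every pair is joined by at least one edge of G. Contracting each set to a single vertex therefore yields K_{4} as a minor, and since treewidth is minor-monotone, tw(G) ≥ tw(K_{4}) = 3. Therefore the treewidth is 3.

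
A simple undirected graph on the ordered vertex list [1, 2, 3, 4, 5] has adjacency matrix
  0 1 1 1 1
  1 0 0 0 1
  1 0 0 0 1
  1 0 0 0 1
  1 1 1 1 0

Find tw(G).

2

A width-2 tree decomposition is:
Bags: B1 = {1, 2, 5}  B2 = {1, 3, 5}  B3 = {1, 4, 5}
Tree: B1–B2, B1–B3
Every bag has size at most 3, so the width is 3 − 1 = 2 and tw(G) ≤ 2. On the other hand G contains the 3-clique {1, 2, 5}. A clique must lie in a single bag of any decomposition, so no decomposition can have width below 2. Combining the bounds, tw(G) = 2.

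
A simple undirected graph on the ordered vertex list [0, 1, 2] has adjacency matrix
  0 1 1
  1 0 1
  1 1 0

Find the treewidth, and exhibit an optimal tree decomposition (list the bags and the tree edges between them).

Treewidth 2.
One such decomposition:
Bags: B1 = {0, 1, 2}
Tree: (single bag)

With just one bag of size 3, the width is 3 − 1 = 2, so tw(G) ≤ 2. Conversely, {0, 1, 2} is a clique of size 3, and the vertices of any clique must share a bag in every tree decomposition; so some bag has ≥ 3 vertices and tw(G) ≥ 2. Combining the bounds, tw(G) = 2.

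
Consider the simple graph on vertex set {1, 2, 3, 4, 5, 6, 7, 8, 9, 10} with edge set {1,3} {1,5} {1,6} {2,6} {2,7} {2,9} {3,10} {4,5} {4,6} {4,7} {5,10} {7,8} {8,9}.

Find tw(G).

2

A width-2 tree decomposition is:
Bags: B1 = {1, 3, 10}  B2 = {1, 5, 10}  B3 = {1, 5, 6}  B4 = {4, 5, 6}  B5 = {2, 4, 6}  B6 = {2, 4, 7}  B7 = {2, 7, 9}  B8 = {7, 8, 9}
Tree: B1–B2, B2–B3, B3–B4, B4–B5, B5–B6, B6–B7, B7–B8
The largest bag has 3 vertices, giving width 2; this decomposition certifies tw(G) ≤ 2. Since 3–10–5–1–3 is a cycle in G, G is not acyclic. Forests are exactly the graphs of treewidth ≤ 1, so tw(G) ≥ 2. Hence tw(G) = 2 exactly.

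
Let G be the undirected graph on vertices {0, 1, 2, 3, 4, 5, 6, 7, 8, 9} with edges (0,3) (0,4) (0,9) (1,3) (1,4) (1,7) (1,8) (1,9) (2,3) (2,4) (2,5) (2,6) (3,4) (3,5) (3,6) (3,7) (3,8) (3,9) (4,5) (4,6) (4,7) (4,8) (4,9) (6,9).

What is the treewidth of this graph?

A width-3 tree decomposition is:
Bags: B1 = {2, 3, 4, 6}  B2 = {3, 4, 6, 9}  B3 = {1, 3, 4, 9}  B4 = {0, 3, 4, 9}  B5 = {1, 3, 4, 7}  B6 = {1, 3, 4, 8}  B7 = {2, 3, 4, 5}
Tree: B1–B2, B2–B3, B2–B4, B3–B5, B3–B6, B1–B7
The largest bag has 4 vertices, giving width 3; this decomposition certifies tw(G) ≤ 3. On the other hand G contains the 4-clique {0, 3, 4, 9}. A clique must lie in a single bag of any decomposition, so no decomposition can have width below 3. Therefore the treewidth is 3.

3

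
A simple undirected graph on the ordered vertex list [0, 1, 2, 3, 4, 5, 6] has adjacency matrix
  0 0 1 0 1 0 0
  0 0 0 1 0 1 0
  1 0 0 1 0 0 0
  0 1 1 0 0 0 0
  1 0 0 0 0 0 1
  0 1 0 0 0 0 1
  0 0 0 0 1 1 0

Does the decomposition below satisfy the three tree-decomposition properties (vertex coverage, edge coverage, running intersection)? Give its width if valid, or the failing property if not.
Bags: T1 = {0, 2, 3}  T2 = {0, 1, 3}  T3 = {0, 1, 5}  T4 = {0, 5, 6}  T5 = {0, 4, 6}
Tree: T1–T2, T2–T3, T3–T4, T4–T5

Every vertex of G appears in some bag (union = {0, 1, 2, 3, 4, 5, 6}); every edge is covered by a bag; and for each vertex v the set of bags containing v is connected in the bag tree. The decomposition is therefore valid. The largest bag has 3 vertices, so the width is 2.

Yes; width 2.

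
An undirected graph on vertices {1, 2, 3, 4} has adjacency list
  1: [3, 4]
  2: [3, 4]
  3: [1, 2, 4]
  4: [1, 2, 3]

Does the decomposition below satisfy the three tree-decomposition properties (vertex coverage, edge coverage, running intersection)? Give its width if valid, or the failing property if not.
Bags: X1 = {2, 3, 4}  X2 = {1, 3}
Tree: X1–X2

A tree decomposition must satisfy three properties: every vertex lies in some bag; for every edge, both endpoints lie together in some bag; and for every vertex, the bags containing it form a connected subtree. Here edge (4,1) lies in no bag, so the decomposition is invalid.

No — edge (4,1) lies in no bag.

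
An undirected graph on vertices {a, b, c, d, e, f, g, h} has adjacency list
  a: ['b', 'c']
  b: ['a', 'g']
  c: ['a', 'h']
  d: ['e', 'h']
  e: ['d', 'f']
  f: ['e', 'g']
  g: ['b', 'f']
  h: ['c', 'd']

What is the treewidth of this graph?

A width-2 tree decomposition is:
Bags: B1 = {d, e, h}  B2 = {e, f, h}  B3 = {f, g, h}  B4 = {b, g, h}  B5 = {a, b, h}  B6 = {a, c, h}
Tree: B1–B2, B2–B3, B3–B4, B4–B5, B5–B6
Each bag holds 3 vertices, so the decomposition has width 2, which upper-bounds the treewidth. The edges h–d–e–f–g–b–a–c–h form a cycle, so G is not a tree and its treewidth is at least 2. Hence tw(G) = 2 exactly.

2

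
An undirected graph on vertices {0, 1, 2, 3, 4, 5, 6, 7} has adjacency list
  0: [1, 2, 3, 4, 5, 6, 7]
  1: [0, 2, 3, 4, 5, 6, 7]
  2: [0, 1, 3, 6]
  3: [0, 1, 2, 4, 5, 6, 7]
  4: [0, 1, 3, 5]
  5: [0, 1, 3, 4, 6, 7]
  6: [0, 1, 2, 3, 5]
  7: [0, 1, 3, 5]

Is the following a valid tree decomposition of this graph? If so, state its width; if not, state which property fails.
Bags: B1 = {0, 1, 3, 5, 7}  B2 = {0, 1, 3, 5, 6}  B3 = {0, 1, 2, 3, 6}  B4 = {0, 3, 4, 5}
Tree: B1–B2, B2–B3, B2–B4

No — edge (1,4) lies in no bag.

A tree decomposition must satisfy three properties: every vertex lies in some bag; for every edge, both endpoints lie together in some bag; and for every vertex, the bags containing it form a connected subtree. Here edge (1,4) lies in no bag, so the decomposition is invalid.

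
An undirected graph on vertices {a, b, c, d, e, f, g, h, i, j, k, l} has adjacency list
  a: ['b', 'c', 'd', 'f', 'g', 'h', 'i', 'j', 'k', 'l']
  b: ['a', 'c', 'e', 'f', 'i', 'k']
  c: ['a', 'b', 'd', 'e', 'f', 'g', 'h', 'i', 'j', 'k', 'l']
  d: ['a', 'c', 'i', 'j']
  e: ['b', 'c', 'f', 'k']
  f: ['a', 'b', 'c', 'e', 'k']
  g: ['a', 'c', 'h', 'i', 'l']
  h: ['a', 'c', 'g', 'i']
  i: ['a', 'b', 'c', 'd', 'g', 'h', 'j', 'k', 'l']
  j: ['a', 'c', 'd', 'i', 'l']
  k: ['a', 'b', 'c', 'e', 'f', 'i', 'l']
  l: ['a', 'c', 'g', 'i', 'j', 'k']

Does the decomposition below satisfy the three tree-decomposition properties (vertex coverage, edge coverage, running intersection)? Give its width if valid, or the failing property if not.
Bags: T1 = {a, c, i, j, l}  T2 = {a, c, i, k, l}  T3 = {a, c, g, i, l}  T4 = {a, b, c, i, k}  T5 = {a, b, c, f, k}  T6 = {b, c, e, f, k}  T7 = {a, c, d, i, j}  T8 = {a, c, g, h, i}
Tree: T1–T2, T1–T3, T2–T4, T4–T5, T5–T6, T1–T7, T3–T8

Yes; width 4.

Every vertex of G appears in some bag (union = {a, b, c, d, e, f, g, h, i, j, k, l}); every edge is covered by a bag; and for each vertex v the set of bags containing v is connected in the bag tree. The decomposition is therefore valid. The largest bag has 5 vertices, so the width is 4.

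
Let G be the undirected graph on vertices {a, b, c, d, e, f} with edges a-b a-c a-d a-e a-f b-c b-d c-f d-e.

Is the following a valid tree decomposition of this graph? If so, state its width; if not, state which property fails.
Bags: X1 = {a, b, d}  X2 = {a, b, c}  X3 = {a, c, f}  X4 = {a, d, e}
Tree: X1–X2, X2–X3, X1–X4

Yes; width 2.

Vertex coverage: the bags together contain {a, b, c, d, e, f}, the full vertex set. Edge coverage: each edge of G has both endpoints in at least one bag. Running intersection: for every vertex, the bags containing it form a connected subtree. All three properties hold, so this is a valid tree decomposition of width max|bag| − 1 = 2, and hence tw(G) ≤ 2.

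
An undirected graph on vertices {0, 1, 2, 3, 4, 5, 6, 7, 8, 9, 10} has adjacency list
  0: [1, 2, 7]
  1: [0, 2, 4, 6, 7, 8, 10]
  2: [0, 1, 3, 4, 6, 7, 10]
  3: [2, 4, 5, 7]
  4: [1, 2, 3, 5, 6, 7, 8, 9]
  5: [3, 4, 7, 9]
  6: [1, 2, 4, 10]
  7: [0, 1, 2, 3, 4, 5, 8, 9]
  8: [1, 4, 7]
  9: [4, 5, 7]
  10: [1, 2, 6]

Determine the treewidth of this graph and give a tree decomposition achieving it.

Each bag holds 4 vertices, so the decomposition has width 3, which upper-bounds the treewidth. For the lower bound, the 4 vertices {0, 1, 2, 7} are pairwise adjacent, and any tree decomposition puts a clique entirely inside one bag — forcing width ≥ 3. Therefore the treewidth is 3.

Treewidth 3.
One optimal decomposition is:
Bags: B1 = {1, 2, 4, 7}  B2 = {2, 3, 4, 7}  B3 = {3, 4, 5, 7}  B4 = {1, 4, 7, 8}  B5 = {4, 5, 7, 9}  B6 = {0, 1, 2, 7}  B7 = {1, 2, 4, 6}  B8 = {1, 2, 6, 10}
Tree: B1–B2, B2–B3, B1–B4, B3–B5, B1–B6, B1–B7, B7–B8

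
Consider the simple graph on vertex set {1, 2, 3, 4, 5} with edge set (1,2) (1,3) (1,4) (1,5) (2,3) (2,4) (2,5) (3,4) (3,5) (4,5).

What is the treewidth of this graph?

4

A width-4 tree decomposition is:
Bags: B1 = {1, 2, 3, 4, 5}
Tree: (single bag)
With just one bag of size 5, the width is 5 − 1 = 4, so tw(G) ≤ 4. Conversely, {1, 2, 3, 4, 5} is a clique of size 5, and the vertices of any clique must share a bag in every tree decomposition; so some bag has ≥ 5 vertices and tw(G) ≥ 4. The upper and lower bounds meet at 4, so that is the treewidth.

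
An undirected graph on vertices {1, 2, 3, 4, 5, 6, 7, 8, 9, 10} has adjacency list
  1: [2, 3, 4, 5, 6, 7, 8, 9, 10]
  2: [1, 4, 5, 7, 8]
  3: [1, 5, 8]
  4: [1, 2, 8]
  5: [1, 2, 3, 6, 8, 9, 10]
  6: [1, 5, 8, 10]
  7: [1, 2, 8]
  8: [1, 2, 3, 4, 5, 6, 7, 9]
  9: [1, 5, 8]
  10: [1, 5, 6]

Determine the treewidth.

A width-3 tree decomposition is:
Bags: B1 = {1, 5, 8, 9}  B2 = {1, 2, 5, 8}  B3 = {1, 2, 4, 8}  B4 = {1, 5, 6, 8}  B5 = {1, 2, 7, 8}  B6 = {1, 3, 5, 8}  B7 = {1, 5, 6, 10}
Tree: B1–B2, B2–B3, B2–B4, B3–B5, B1–B6, B4–B7
Every bag has size at most 4, so the width is 4 − 1 = 3 and tw(G) ≤ 3. Conversely, {1, 2, 4, 8} is a clique of size 4, and the vertices of any clique must share a bag in every tree decomposition; so some bag has ≥ 4 vertices and tw(G) ≥ 3. The upper and lower bounds meet at 3, so that is the treewidth.

3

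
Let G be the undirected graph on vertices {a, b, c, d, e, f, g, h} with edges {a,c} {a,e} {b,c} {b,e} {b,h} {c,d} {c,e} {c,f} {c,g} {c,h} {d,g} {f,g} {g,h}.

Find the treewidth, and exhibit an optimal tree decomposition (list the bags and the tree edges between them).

Treewidth 2.
One such decomposition:
Bags: B1 = {b, c, h}  B2 = {c, g, h}  B3 = {b, c, e}  B4 = {c, f, g}  B5 = {a, c, e}  B6 = {c, d, g}
Tree: B1–B2, B1–B3, B2–B4, B3–B5, B2–B6

The largest bag has 3 vertices, giving width 2; this decomposition certifies tw(G) ≤ 2. For the lower bound, the 3 vertices {c, d, g} are pairwise adjacent, and any tree decomposition puts a clique entirely inside one bag — forcing width ≥ 2. The upper and lower bounds meet at 2, so that is the treewidth.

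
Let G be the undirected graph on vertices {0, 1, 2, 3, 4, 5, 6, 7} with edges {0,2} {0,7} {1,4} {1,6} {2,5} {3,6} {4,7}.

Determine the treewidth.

1

A width-1 tree decomposition is:
Bags: B1 = {2, 5}  B2 = {0, 2}  B3 = {0, 7}  B4 = {4, 7}  B5 = {1, 4}  B6 = {1, 6}  B7 = {3, 6}
Tree: B1–B2, B2–B3, B3–B4, B4–B5, B5–B6, B6–B7
The largest bag has 2 vertices, giving width 1; this decomposition certifies tw(G) ≤ 1. Since G has at least one edge (e.g. 5–2), it is not an edgeless graph, so tw(G) ≥ 1. The upper and lower bounds meet at 1, so that is the treewidth.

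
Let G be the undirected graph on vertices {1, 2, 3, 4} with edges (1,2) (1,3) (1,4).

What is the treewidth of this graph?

A width-1 tree decomposition is:
Bags: B1 = {1, 2}  B2 = {1, 4}  B3 = {1, 3}
Tree: B1–B2, B2–B3
Each bag holds 2 vertices, so the decomposition has width 1, which upper-bounds the treewidth. Since G has at least one edge (e.g. 2–1), it is not an edgeless graph, so tw(G) ≥ 1. Hence tw(G) = 1 exactly.

1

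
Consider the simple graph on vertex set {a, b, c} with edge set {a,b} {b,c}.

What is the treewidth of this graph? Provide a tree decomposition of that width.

The largest bag has 2 vertices, giving width 1; this decomposition certifies tw(G) ≤ 1. Any graph with an edge has treewidth ≥ 1, and G has the edge c–b. Combining the bounds, tw(G) = 1.

Treewidth 1.
One such decomposition:
Bags: B1 = {b, c}  B2 = {a, b}
Tree: B1–B2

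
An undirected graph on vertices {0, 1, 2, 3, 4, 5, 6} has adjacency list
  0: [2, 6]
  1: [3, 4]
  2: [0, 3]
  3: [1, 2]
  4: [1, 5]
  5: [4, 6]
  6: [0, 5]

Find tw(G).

A width-2 tree decomposition is:
Bags: B1 = {0, 5, 6}  B2 = {0, 4, 5}  B3 = {0, 1, 4}  B4 = {0, 1, 3}  B5 = {0, 2, 3}
Tree: B1–B2, B2–B3, B3–B4, B4–B5
The largest bag has 3 vertices, giving width 2; this decomposition certifies tw(G) ≤ 2. The edges 0–6–5–4–1–3–2–0 form a cycle, so G is not a tree and its treewidth is at least 2. Hence tw(G) = 2 exactly.

2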